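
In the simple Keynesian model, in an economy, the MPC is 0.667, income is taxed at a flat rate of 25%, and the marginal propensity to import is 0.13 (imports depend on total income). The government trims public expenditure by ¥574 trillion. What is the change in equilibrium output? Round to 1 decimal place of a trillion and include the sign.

−¥911.5 trillion

Government-spending multiplier = 1/(1 − c(1−t) + m) = 1/(1 − 0.667×0.75 + 0.13) = 1/0.62975 ≈ 1.588.
ΔY = k × ΔG = (−¥574 trillion) / 0.62975 ≈ −¥911.5 trillion.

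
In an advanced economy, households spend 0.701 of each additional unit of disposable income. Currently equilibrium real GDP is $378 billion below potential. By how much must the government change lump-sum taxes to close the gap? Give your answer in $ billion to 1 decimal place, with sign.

Spending multiplier = 1/(1 − MPC) = 1/(1 − 0.701) = 1/0.299 ≈ 3.344.
Tax multiplier = −c·k = −0.701/0.299 ≈ −2.344. Need ΔY = +$378 billion, so ΔT = ΔY/(−c·k) = −(+$378 billion) × 0.299 / 0.701 ≈ −$161.2 billion.
The government should cut lump-sum taxes by $161.2 billion.

−$161.2 billion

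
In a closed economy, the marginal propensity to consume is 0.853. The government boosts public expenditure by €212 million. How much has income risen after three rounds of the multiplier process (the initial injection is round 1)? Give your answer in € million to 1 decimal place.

Round 1 adds ΔG = €212 million; each later round is MPC = 0.853 times the previous.
After 3 rounds: 212 + 180.836 + 154.253108 = ΔG·(1 − c^3)/(1 − c) = 212 × (1 − 0.620650477)/0.147 ≈ €547.1 million.

€547.1 million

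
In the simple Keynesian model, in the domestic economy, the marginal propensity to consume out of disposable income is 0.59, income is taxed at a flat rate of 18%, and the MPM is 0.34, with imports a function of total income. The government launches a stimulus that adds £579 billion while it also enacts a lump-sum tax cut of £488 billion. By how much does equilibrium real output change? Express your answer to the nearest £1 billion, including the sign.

Expenditure multiplier = 1/(1 − c(1−t) + m) = 1/(1 − 0.59×0.82 + 0.34) = 1/0.8562 ≈ 1.168.
ΔG contributes k·ΔG = (+£579 billion) / 0.8562 ≈ +£676.2 billion.
ΔT of −£488 billion changes first-round spending by −c·ΔT = +£287.92 billion, contributing k·(−c·ΔT) = (+£287.92 billion) / 0.8562 ≈ +£336.3 billion.
Net ΔY = k(ΔG − c·ΔT) = (+£866.92 billion) / 0.8562 ≈ +£1,013 billion.

+£1,013 billion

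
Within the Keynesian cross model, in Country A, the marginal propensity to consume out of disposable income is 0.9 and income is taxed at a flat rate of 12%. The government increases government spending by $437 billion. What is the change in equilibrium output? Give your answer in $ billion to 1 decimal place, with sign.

+$2,101.0 billion

Government-spending multiplier = 1/(1 − c(1−t)) = 1/(1 − 0.9×0.88) = 1/0.208 ≈ 4.808.
ΔY = k × ΔG = (+$437 billion) / 0.208 ≈ +$2,101 billion.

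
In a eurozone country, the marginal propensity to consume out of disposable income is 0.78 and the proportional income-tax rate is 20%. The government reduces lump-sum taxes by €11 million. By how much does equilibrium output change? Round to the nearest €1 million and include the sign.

A lump-sum tax change of −€11 million shifts disposable income by +€11 million; first-round consumption changes by −c × ΔT = −0.78 × (−€11 million) = +€8.58 million.
Expenditure multiplier = 1/(1 − c(1−t)) = 1/(1 − 0.78×0.8) = 1/0.376 ≈ 2.66.
The tax multiplier is −c × k ≈ −2.074, so ΔY = k × (−c·ΔT) = (+€8.58 million) / 0.376 ≈ +€23 million.

+€23 million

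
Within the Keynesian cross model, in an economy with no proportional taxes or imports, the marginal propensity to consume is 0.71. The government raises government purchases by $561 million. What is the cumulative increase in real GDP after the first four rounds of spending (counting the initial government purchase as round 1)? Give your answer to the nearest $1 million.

$1,443 million

Round 1 adds ΔG = $561 million; each later round is MPC = 0.71 times the previous.
After 4 rounds: 561 + 398.31 + 282.8001 + 200.788071 = ΔG·(1 − c^4)/(1 − c) = 561 × (1 − 0.25411681)/0.29 ≈ $1,443 million.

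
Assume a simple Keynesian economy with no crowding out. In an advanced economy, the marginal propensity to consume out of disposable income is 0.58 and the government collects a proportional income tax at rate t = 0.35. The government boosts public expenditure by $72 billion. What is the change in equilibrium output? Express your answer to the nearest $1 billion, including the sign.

+$116 billion

Spending multiplier = 1/(1 − c(1−t)) = 1/(1 − 0.58×0.65) = 1/0.623 ≈ 1.605.
ΔY = k × ΔG = (+$72 billion) / 0.623 ≈ +$116 billion.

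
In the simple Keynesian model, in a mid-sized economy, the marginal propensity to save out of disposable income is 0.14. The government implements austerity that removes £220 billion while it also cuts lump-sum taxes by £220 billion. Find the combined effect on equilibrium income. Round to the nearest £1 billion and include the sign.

−£220 billion

MPC = 1 − MPS = 1 − 0.14 = 0.86.
Expenditure multiplier = 1/(1 − MPC) = 1/(1 − 0.86) = 1/0.14 ≈ 7.143.
ΔG contributes k·ΔG = (−£220 billion) / 0.14 ≈ −£1,571.4 billion.
ΔT of −£220 billion changes first-round spending by −c·ΔT = +£189.2 billion, contributing k·(−c·ΔT) = (+£189.2 billion) / 0.14 ≈ +£1,351.4 billion.
With ΔG = ΔT and no other leakages, the balanced-budget multiplier is 1, so ΔY = ΔG = −£220 billion.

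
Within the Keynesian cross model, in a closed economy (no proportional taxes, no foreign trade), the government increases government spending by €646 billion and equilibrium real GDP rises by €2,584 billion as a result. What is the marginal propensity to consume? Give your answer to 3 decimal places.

0.750

Implied spending multiplier k = ΔY/ΔG = 2,584/646 = 4.
Since k = 1/(1 − MPC), MPC = 1 − 1/k = 1 − ΔG/ΔY = 1 − 646/2,584 = 0.750.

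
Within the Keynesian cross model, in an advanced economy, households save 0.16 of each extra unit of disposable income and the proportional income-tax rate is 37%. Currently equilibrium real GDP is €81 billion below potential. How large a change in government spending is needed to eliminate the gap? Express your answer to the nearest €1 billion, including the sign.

MPC = 1 − MPS = 1 − 0.16 = 0.84.
Spending multiplier = 1/(1 − c(1−t)) = 1/(1 − 0.84×0.63) = 1/0.4708 ≈ 2.124.
Need ΔY = +€81 billion, so ΔG = ΔY/k = (+€81 billion) × 0.4708 ≈ +€38 billion.
The government should increase government spending by €38 billion.

+€38 billion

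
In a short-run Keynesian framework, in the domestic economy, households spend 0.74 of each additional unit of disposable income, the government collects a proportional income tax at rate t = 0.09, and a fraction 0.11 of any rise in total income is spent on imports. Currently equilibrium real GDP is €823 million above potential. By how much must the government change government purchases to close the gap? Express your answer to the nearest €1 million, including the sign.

Spending multiplier = 1/(1 − c(1−t) + m) = 1/(1 − 0.74×0.91 + 0.11) = 1/0.4366 ≈ 2.29.
Need ΔY = −€823 million, so ΔG = ΔY/k = (−€823 million) × 0.4366 ≈ −€359 million.
The government should cut government purchases by €359 million.

−€359 million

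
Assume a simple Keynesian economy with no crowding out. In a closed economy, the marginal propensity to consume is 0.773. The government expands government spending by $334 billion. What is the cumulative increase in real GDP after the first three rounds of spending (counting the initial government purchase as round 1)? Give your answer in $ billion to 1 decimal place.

$791.8 billion

Round 1 adds ΔG = $334 billion; each later round is MPC = 0.773 times the previous.
After 3 rounds: 334 + 258.182 + 199.574686 = ΔG·(1 − c^3)/(1 − c) = 334 × (1 − 0.461889917)/0.227 ≈ $791.8 billion.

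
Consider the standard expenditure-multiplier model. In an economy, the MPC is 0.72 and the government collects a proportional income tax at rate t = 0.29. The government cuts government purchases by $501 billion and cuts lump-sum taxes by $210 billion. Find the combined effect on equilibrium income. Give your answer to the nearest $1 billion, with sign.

−$716 billion

Expenditure multiplier = 1/(1 − c(1−t)) = 1/(1 − 0.72×0.71) = 1/0.4888 ≈ 2.046.
ΔG contributes k·ΔG = (−$501 billion) / 0.4888 ≈ −$1,025 billion.
ΔT of −$210 billion changes first-round spending by −c·ΔT = +$151.2 billion, contributing k·(−c·ΔT) = (+$151.2 billion) / 0.4888 ≈ +$309.3 billion.
Net ΔY = k(ΔG − c·ΔT) = (−$349.8 billion) / 0.4888 ≈ −$716 billion.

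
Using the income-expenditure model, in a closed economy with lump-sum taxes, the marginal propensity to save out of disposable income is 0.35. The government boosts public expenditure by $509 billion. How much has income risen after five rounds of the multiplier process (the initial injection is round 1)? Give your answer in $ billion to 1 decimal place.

$1,285.5 billion

MPC = 1 − MPS = 1 − 0.35 = 0.65.
Round 1 adds ΔG = $509 billion; each later round is MPC = 0.65 times the previous.
After 5 rounds: 509 + 330.85 + 215.0525 + 139.784125 + 90.85968125 = ΔG·(1 − c^5)/(1 − c) = 509 × (1 − 0.1160290625)/0.35 ≈ $1,285.5 billion.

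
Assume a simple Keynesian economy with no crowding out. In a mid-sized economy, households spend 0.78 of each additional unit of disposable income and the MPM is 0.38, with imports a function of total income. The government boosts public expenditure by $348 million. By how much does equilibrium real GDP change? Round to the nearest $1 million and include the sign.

+$580 million

Spending multiplier = 1/(1 − c + m) = 1/(1 − 0.78 + 0.38) = 1/0.6 ≈ 1.667.
ΔY = k × ΔG = (+$348 million) / 0.6 = +$580 million.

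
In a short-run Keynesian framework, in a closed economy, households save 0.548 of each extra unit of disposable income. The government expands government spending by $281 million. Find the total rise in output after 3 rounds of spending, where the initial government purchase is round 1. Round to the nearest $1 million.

MPC = 1 − MPS = 1 − 0.548 = 0.452.
Round 1 adds ΔG = $281 million; each later round is MPC = 0.452 times the previous.
After 3 rounds: 281 + 127.012 + 57.409424 = ΔG·(1 − c^3)/(1 − c) = 281 × (1 − 0.092345408)/0.548 ≈ $465 million.

$465 million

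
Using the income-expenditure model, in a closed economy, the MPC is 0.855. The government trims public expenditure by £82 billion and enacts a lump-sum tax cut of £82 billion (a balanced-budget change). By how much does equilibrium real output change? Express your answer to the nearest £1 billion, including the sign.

−£82 billion

Expenditure multiplier = 1/(1 − MPC) = 1/(1 − 0.855) = 1/0.145 ≈ 6.897.
ΔG contributes k·ΔG = (−£82 billion) / 0.145 ≈ −£565.5 billion.
ΔT of −£82 billion changes first-round spending by −c·ΔT = +£70.11 billion, contributing k·(−c·ΔT) = (+£70.11 billion) / 0.145 ≈ +£483.5 billion.
With ΔG = ΔT and no other leakages, the balanced-budget multiplier is 1, so ΔY = ΔG = −£82 billion.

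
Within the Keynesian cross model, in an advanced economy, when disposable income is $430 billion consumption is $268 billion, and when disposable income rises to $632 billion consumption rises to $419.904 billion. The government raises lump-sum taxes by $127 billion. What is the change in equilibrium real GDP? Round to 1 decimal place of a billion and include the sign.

−$385.1 billion

MPC = ΔC/ΔYd = (419.904 − 268)/(632 − 430) = 151.904/202 = 0.752.
A lump-sum tax change of +$127 billion shifts disposable income by −$127 billion; first-round consumption changes by −c × ΔT = −0.752 × (+$127 billion) = −$95.504 billion.
Expenditure multiplier = 1/(1 − MPC) = 1/(1 − 0.752) = 1/0.248 ≈ 4.032.
The tax multiplier is −c × k ≈ −3.032, so ΔY = k × (−c·ΔT) = (−$95.504 billion) / 0.248 ≈ −$385.1 billion.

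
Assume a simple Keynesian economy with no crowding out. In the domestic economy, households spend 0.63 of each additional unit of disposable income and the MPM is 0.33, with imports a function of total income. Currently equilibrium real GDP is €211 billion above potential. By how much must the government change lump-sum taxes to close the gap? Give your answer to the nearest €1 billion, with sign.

Spending multiplier = 1/(1 − c + m) = 1/(1 − 0.63 + 0.33) = 1/0.7 ≈ 1.429.
Tax multiplier = −c·k = −0.63/0.7 = −0.9. Need ΔY = −€211 billion, so ΔT = ΔY/(−c·k) = −(−€211 billion) × 0.7 / 0.63 ≈ +€234 billion.
The government should raise lump-sum taxes by €234 billion.

+€234 billion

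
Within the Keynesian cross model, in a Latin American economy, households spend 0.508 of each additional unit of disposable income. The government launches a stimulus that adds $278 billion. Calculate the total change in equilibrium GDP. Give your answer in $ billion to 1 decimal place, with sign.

+$565.0 billion

Expenditure multiplier = 1/(1 − MPC) = 1/(1 − 0.508) = 1/0.492 ≈ 2.033.
ΔY = k × ΔG = (+$278 billion) / 0.492 ≈ +$565 billion.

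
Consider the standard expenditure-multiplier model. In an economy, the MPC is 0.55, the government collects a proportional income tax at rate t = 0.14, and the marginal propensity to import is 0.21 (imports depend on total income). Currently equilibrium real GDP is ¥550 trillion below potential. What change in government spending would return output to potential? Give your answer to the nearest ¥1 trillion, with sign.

+¥405 trillion

Spending multiplier = 1/(1 − c(1−t) + m) = 1/(1 − 0.55×0.86 + 0.21) = 1/0.737 ≈ 1.357.
Need ΔY = +¥550 trillion, so ΔG = ΔY/k = (+¥550 trillion) × 0.737 ≈ +¥405 trillion.
The government should increase government spending by ¥405 trillion.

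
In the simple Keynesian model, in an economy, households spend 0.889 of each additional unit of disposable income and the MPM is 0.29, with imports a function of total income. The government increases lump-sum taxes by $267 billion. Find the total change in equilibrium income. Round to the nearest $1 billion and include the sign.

−$592 billion

A lump-sum tax change of +$267 billion shifts disposable income by −$267 billion; first-round consumption changes by −c × ΔT = −0.889 × (+$267 billion) = −$237.363 billion.
Expenditure multiplier = 1/(1 − c + m) = 1/(1 − 0.889 + 0.29) = 1/0.401 ≈ 2.494.
The tax multiplier is −c × k ≈ −2.217, so ΔY = k × (−c·ΔT) = (−$237.363 billion) / 0.401 ≈ −$592 billion.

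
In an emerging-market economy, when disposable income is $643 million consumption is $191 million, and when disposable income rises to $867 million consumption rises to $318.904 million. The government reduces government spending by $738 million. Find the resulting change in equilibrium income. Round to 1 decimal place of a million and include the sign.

−$1,720.3 million

MPC = ΔC/ΔYd = (318.904 − 191)/(867 − 643) = 127.904/224 = 0.571.
Government-spending multiplier = 1/(1 − MPC) = 1/(1 − 0.571) = 1/0.429 ≈ 2.331.
ΔY = k × ΔG = (−$738 million) / 0.429 ≈ −$1,720.3 million.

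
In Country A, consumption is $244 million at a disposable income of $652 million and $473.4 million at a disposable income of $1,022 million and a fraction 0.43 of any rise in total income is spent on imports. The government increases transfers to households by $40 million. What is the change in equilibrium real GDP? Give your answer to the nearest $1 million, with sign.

+$31 million

MPC = ΔC/ΔYd = (473.4 − 244)/(1,022 − 652) = 229.4/370 = 0.62.
The transfer change shifts disposable income by +$40 million, so first-round consumption changes by c·ΔTR = 0.62 × (+$40 million) = +$24.8 million.
Expenditure multiplier = 1/(1 − c + m) = 1/(1 − 0.62 + 0.43) = 1/0.81 ≈ 1.235.
The transfer multiplier is c × k ≈ 0.765, so ΔY = k × (c·ΔTR) = (+$24.8 million) / 0.81 ≈ +$31 million.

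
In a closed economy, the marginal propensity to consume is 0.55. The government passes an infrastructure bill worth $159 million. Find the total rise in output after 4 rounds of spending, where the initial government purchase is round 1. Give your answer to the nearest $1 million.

$321 million

Round 1 adds ΔG = $159 million; each later round is MPC = 0.55 times the previous.
After 4 rounds: 159 + 87.45 + 48.0975 + 26.453625 = ΔG·(1 − c^4)/(1 − c) = 159 × (1 − 0.09150625)/0.45 ≈ $321 million.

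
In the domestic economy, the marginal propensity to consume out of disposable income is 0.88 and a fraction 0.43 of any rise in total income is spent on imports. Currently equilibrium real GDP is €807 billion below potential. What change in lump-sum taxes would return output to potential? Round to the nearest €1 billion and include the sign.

−€504 billion

Spending multiplier = 1/(1 − c + m) = 1/(1 − 0.88 + 0.43) = 1/0.55 ≈ 1.818.
Tax multiplier = −c·k = −0.88/0.55 = −1.6. Need ΔY = +€807 billion, so ΔT = ΔY/(−c·k) = −(+€807 billion) × 0.55 / 0.88 ≈ −€504 billion.
The government should cut lump-sum taxes by €504 billion.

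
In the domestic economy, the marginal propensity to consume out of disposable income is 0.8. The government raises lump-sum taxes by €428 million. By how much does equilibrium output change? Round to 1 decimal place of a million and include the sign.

A lump-sum tax change of +€428 million shifts disposable income by −€428 million; first-round consumption changes by −c × ΔT = −0.8 × (+€428 million) = −€342.4 million.
Expenditure multiplier = 1/(1 − MPC) = 1/(1 − 0.8) = 1/0.2 = 5.
The tax multiplier is −c × k = −4, so ΔY = k × (−c·ΔT) = (−€342.4 million) / 0.2 = −€1,712 million.

−€1,712.0 million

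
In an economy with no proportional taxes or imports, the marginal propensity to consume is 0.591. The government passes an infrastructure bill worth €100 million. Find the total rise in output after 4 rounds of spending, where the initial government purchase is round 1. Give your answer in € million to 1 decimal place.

€214.7 million

Round 1 adds ΔG = €100 million; each later round is MPC = 0.591 times the previous.
After 4 rounds: 100 + 59.1 + 34.9281 + 20.6425071 = ΔG·(1 − c^4)/(1 − c) = 100 × (1 − 0.121997216961)/0.409 ≈ €214.7 million.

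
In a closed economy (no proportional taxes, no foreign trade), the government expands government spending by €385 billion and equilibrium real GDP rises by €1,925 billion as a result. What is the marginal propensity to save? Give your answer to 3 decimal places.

Implied spending multiplier k = ΔY/ΔG = 1,925/385 = 5.
Since k = 1/(1 − MPC), MPC = 1 − 1/k = 1 − ΔG/ΔY = 1 − 385/1,925 = 0.800.
MPS = 1 − MPC = 0.200.

0.200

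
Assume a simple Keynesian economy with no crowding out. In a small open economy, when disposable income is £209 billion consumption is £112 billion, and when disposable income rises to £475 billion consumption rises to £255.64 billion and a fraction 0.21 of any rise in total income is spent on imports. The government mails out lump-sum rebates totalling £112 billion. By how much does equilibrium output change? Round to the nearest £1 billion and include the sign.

+£90 billion

MPC = ΔC/ΔYd = (255.64 − 112)/(475 − 209) = 143.64/266 = 0.54.
A lump-sum tax change of −£112 billion shifts disposable income by +£112 billion; first-round consumption changes by −c × ΔT = −0.54 × (−£112 billion) = +£60.48 billion.
Expenditure multiplier = 1/(1 − c + m) = 1/(1 − 0.54 + 0.21) = 1/0.67 ≈ 1.493.
The tax multiplier is −c × k ≈ −0.806, so ΔY = k × (−c·ΔT) = (+£60.48 billion) / 0.67 ≈ +£90 billion.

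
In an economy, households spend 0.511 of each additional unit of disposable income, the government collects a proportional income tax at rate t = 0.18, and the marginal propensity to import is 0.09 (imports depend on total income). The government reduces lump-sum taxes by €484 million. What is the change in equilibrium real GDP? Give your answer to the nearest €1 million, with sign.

+€369 million

A lump-sum tax change of −€484 million shifts disposable income by +€484 million; first-round consumption changes by −c × ΔT = −0.511 × (−€484 million) = +€247.324 million.
Expenditure multiplier = 1/(1 − c(1−t) + m) = 1/(1 − 0.511×0.82 + 0.09) = 1/0.67098 ≈ 1.49.
The tax multiplier is −c × k ≈ −0.762, so ΔY = k × (−c·ΔT) = (+€247.324 million) / 0.67098 ≈ +€369 million.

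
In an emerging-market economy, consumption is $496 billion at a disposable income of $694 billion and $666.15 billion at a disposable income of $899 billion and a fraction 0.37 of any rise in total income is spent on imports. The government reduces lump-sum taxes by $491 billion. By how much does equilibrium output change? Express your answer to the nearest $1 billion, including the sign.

MPC = ΔC/ΔYd = (666.15 − 496)/(899 − 694) = 170.15/205 = 0.83.
A lump-sum tax change of −$491 billion shifts disposable income by +$491 billion; first-round consumption changes by −c × ΔT = −0.83 × (−$491 billion) = +$407.53 billion.
Expenditure multiplier = 1/(1 − c + m) = 1/(1 − 0.83 + 0.37) = 1/0.54 ≈ 1.852.
The tax multiplier is −c × k ≈ −1.537, so ΔY = k × (−c·ΔT) = (+$407.53 billion) / 0.54 ≈ +$755 billion.

+$755 billion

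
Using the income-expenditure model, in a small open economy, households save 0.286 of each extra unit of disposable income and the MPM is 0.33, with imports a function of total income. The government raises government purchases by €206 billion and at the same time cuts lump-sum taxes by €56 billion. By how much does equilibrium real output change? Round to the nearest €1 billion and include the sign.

+€399 billion

MPC = 1 − MPS = 1 − 0.286 = 0.714.
Expenditure multiplier = 1/(1 − c + m) = 1/(1 − 0.714 + 0.33) = 1/0.616 ≈ 1.623.
ΔG contributes k·ΔG = (+€206 billion) / 0.616 ≈ +€334.4 billion.
ΔT of −€56 billion changes first-round spending by −c·ΔT = +€39.984 billion, contributing k·(−c·ΔT) = (+€39.984 billion) / 0.616 ≈ +€64.9 billion.
Net ΔY = k(ΔG − c·ΔT) = (+€245.984 billion) / 0.616 ≈ +€399 billion.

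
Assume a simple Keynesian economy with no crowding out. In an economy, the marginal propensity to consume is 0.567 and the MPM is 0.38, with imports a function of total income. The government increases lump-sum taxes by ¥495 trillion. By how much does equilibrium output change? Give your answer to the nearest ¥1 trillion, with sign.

A lump-sum tax change of +¥495 trillion shifts disposable income by −¥495 trillion; first-round consumption changes by −c × ΔT = −0.567 × (+¥495 trillion) = −¥280.665 trillion.
Expenditure multiplier = 1/(1 − c + m) = 1/(1 − 0.567 + 0.38) = 1/0.813 ≈ 1.23.
The tax multiplier is −c × k ≈ −0.697, so ΔY = k × (−c·ΔT) = (−¥280.665 trillion) / 0.813 ≈ −¥345 trillion.

−¥345 trillion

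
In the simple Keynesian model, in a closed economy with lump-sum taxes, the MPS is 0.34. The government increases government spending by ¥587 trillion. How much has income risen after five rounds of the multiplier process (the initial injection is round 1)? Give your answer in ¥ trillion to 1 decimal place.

¥1,510.3 trillion

MPC = 1 − MPS = 1 − 0.34 = 0.66.
Round 1 adds ΔG = ¥587 trillion; each later round is MPC = 0.66 times the previous.
After 5 rounds: 587 + 387.42 + 255.6972 + 168.760152 + 111.38170032 = ΔG·(1 − c^5)/(1 − c) = 587 × (1 − 0.1252332576)/0.34 ≈ ¥1,510.3 trillion.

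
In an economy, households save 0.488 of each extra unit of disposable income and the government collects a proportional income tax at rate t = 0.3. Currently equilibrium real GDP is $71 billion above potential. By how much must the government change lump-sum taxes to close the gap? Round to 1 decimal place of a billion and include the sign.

MPC = 1 − MPS = 1 − 0.488 = 0.512.
Spending multiplier = 1/(1 − c(1−t)) = 1/(1 − 0.512×0.7) = 1/0.6416 ≈ 1.559.
Tax multiplier = −c·k = −0.512/0.6416 ≈ −0.798. Need ΔY = −$71 billion, so ΔT = ΔY/(−c·k) = −(−$71 billion) × 0.6416 / 0.512 ≈ +$89 billion.
The government should raise lump-sum taxes by $89 billion.

+$89.0 billion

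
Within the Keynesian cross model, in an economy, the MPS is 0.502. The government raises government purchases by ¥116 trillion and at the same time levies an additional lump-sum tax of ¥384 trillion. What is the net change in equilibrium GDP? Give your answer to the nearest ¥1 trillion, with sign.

−¥150 trillion

MPC = 1 − MPS = 1 − 0.502 = 0.498.
Expenditure multiplier = 1/(1 − MPC) = 1/(1 − 0.498) = 1/0.502 ≈ 1.992.
ΔG contributes k·ΔG = (+¥116 trillion) / 0.502 ≈ +¥231.1 trillion.
ΔT of +¥384 trillion changes first-round spending by −c·ΔT = −¥191.232 trillion, contributing k·(−c·ΔT) = (−¥191.232 trillion) / 0.502 ≈ −¥380.9 trillion.
Net ΔY = k(ΔG − c·ΔT) = (−¥75.232 trillion) / 0.502 ≈ −¥150 trillion.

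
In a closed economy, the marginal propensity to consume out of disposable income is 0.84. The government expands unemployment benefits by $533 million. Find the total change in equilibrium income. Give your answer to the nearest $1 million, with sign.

The transfer change shifts disposable income by +$533 million, so first-round consumption changes by c·ΔTR = 0.84 × (+$533 million) = +$447.72 million.
Expenditure multiplier = 1/(1 − MPC) = 1/(1 − 0.84) = 1/0.16 = 6.25.
The transfer multiplier is c × k = 5.25, so ΔY = k × (c·ΔTR) = (+$447.72 million) / 0.16 ≈ +$2,798 million.

+$2,798 million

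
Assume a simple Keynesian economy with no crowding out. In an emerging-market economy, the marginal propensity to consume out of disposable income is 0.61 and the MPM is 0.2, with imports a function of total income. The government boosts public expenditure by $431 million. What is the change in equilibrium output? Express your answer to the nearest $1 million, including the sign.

+$731 million

Government-spending multiplier = 1/(1 − c + m) = 1/(1 − 0.61 + 0.2) = 1/0.59 ≈ 1.695.
ΔY = k × ΔG = (+$431 million) / 0.59 ≈ +$731 million.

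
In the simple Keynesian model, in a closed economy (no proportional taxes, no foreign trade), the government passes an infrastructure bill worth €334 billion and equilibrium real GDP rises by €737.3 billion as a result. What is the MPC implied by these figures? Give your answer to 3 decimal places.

Implied spending multiplier k = ΔY/ΔG = 737.3/334 ≈ 2.2075.
Since k = 1/(1 − MPC), MPC = 1 − 1/k = 1 − ΔG/ΔY = 1 − 334/737.3 ≈ 0.547.

0.547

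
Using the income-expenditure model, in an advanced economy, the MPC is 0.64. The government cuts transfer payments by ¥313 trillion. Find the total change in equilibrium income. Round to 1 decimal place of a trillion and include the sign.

The transfer change shifts disposable income by −¥313 trillion, so first-round consumption changes by c·ΔTR = 0.64 × (−¥313 trillion) = −¥200.32 trillion.
Expenditure multiplier = 1/(1 − MPC) = 1/(1 − 0.64) = 1/0.36 ≈ 2.778.
The transfer multiplier is c × k ≈ 1.778, so ΔY = k × (c·ΔTR) = (−¥200.32 trillion) / 0.36 ≈ −¥556.4 trillion.

−¥556.4 trillion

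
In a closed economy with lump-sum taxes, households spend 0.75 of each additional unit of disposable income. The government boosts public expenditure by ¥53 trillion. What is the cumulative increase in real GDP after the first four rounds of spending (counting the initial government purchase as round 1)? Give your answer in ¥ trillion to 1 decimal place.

¥144.9 trillion

Round 1 adds ΔG = ¥53 trillion; each later round is MPC = 0.75 times the previous.
After 4 rounds: 53 + 39.75 + 29.8125 + 22.359375 = ΔG·(1 − c^4)/(1 − c) = 53 × (1 − 0.31640625)/0.25 ≈ ¥144.9 trillion.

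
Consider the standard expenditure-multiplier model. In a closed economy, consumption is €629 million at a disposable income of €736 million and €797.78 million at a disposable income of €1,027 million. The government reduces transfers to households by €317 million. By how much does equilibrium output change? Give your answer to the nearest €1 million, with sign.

MPC = ΔC/ΔYd = (797.78 − 629)/(1,027 − 736) = 168.78/291 = 0.58.
The transfer change shifts disposable income by −€317 million, so first-round consumption changes by c·ΔTR = 0.58 × (−€317 million) = −€183.86 million.
Expenditure multiplier = 1/(1 − MPC) = 1/(1 − 0.58) = 1/0.42 ≈ 2.381.
The transfer multiplier is c × k ≈ 1.381, so ΔY = k × (c·ΔTR) = (−€183.86 million) / 0.42 ≈ −€438 million.

−€438 million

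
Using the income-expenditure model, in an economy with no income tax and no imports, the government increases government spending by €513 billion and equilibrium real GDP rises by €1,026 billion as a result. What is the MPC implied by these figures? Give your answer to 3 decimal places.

Implied spending multiplier k = ΔY/ΔG = 1,026/513 = 2.
Since k = 1/(1 − MPC), MPC = 1 − 1/k = 1 − ΔG/ΔY = 1 − 513/1,026 = 0.500.

0.500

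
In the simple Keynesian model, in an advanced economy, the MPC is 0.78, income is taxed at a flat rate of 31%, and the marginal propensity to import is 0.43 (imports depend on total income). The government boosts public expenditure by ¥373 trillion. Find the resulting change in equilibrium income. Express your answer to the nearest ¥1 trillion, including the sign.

+¥418 trillion

Government-spending multiplier = 1/(1 − c(1−t) + m) = 1/(1 − 0.78×0.69 + 0.43) = 1/0.8918 ≈ 1.121.
ΔY = k × ΔG = (+¥373 trillion) / 0.8918 ≈ +¥418 trillion.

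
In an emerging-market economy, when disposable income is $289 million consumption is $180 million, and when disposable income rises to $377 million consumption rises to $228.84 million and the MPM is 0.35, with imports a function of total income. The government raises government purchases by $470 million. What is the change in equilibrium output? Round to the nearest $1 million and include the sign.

MPC = ΔC/ΔYd = (228.84 − 180)/(377 − 289) = 48.84/88 = 0.555.
Spending multiplier = 1/(1 − c + m) = 1/(1 − 0.555 + 0.35) = 1/0.795 ≈ 1.258.
ΔY = k × ΔG = (+$470 million) / 0.795 ≈ +$591 million.

+$591 million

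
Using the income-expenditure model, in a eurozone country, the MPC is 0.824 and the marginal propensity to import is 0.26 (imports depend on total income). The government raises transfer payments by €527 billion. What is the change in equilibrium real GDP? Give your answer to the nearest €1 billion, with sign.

+€996 billion

The transfer change shifts disposable income by +€527 billion, so first-round consumption changes by c·ΔTR = 0.824 × (+€527 billion) = +€434.248 billion.
Expenditure multiplier = 1/(1 − c + m) = 1/(1 − 0.824 + 0.26) = 1/0.436 ≈ 2.294.
The transfer multiplier is c × k ≈ 1.89, so ΔY = k × (c·ΔTR) = (+€434.248 billion) / 0.436 ≈ +€996 billion.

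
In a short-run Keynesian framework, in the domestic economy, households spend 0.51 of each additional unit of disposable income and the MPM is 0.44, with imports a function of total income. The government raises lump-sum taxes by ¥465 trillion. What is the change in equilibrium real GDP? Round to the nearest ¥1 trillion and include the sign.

−¥255 trillion

A lump-sum tax change of +¥465 trillion shifts disposable income by −¥465 trillion; first-round consumption changes by −c × ΔT = −0.51 × (+¥465 trillion) = −¥237.15 trillion.
Expenditure multiplier = 1/(1 − c + m) = 1/(1 − 0.51 + 0.44) = 1/0.93 ≈ 1.075.
The tax multiplier is −c × k ≈ −0.548, so ΔY = k × (−c·ΔT) = (−¥237.15 trillion) / 0.93 = −¥255 trillion.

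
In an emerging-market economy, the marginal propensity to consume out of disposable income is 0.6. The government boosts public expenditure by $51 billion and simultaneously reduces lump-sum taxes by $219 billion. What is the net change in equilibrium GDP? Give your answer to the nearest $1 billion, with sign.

Expenditure multiplier = 1/(1 − MPC) = 1/(1 − 0.6) = 1/0.4 = 2.5.
ΔG contributes k·ΔG = (+$51 billion) / 0.4 = +$127.5 billion.
ΔT of −$219 billion changes first-round spending by −c·ΔT = +$131.4 billion, contributing k·(−c·ΔT) = (+$131.4 billion) / 0.4 = +$328.5 billion.
Net ΔY = k(ΔG − c·ΔT) = (+$182.4 billion) / 0.4 = +$456 billion.

+$456 billion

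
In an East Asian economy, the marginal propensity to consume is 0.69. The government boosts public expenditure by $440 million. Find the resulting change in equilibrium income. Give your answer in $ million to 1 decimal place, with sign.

+$1,419.4 million

Government-spending multiplier = 1/(1 − MPC) = 1/(1 − 0.69) = 1/0.31 ≈ 3.226.
ΔY = k × ΔG = (+$440 million) / 0.31 ≈ +$1,419.4 million.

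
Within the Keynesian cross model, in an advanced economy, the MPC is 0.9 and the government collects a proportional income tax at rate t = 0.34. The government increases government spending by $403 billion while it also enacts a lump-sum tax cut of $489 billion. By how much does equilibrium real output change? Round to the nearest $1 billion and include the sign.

Expenditure multiplier = 1/(1 − c(1−t)) = 1/(1 − 0.9×0.66) = 1/0.406 ≈ 2.463.
ΔG contributes k·ΔG = (+$403 billion) / 0.406 ≈ +$992.6 billion.
ΔT of −$489 billion changes first-round spending by −c·ΔT = +$440.1 billion, contributing k·(−c·ΔT) = (+$440.1 billion) / 0.406 ≈ +$1,084 billion.
Net ΔY = k(ΔG − c·ΔT) = (+$843.1 billion) / 0.406 ≈ +$2,077 billion.

+$2,077 billion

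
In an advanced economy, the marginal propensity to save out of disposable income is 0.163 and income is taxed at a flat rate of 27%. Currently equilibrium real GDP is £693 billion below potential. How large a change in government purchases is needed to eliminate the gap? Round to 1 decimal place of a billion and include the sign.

+£269.6 billion

MPC = 1 − MPS = 1 − 0.163 = 0.837.
Spending multiplier = 1/(1 − c(1−t)) = 1/(1 − 0.837×0.73) = 1/0.38899 ≈ 2.571.
Need ΔY = +£693 billion, so ΔG = ΔY/k = (+£693 billion) × 0.38899 ≈ +£269.6 billion.
The government should increase government purchases by £269.6 billion.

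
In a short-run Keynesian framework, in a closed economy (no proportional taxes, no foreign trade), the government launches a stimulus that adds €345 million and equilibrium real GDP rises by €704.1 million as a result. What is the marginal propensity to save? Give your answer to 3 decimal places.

Implied spending multiplier k = ΔY/ΔG = 704.1/345 ≈ 2.0409.
Since k = 1/(1 − MPC), MPC = 1 − 1/k = 1 − ΔG/ΔY = 1 − 345/704.1 ≈ 0.510.
MPS = 1 − MPC = 0.490.

0.490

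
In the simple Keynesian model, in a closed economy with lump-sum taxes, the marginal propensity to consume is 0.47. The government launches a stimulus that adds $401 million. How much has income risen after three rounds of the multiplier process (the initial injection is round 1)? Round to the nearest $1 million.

Round 1 adds ΔG = $401 million; each later round is MPC = 0.47 times the previous.
After 3 rounds: 401 + 188.47 + 88.5809 = ΔG·(1 − c^3)/(1 − c) = 401 × (1 − 0.103823)/0.53 ≈ $678 million.

$678 million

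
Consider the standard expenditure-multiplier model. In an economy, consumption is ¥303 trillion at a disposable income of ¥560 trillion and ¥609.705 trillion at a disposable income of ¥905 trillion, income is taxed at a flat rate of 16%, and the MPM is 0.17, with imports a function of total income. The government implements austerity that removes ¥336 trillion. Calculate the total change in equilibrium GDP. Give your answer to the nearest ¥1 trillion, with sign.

MPC = ΔC/ΔYd = (609.705 − 303)/(905 − 560) = 306.705/345 = 0.889.
Spending multiplier = 1/(1 − c(1−t) + m) = 1/(1 − 0.889×0.84 + 0.17) = 1/0.42324 ≈ 2.363.
ΔY = k × ΔG = (−¥336 trillion) / 0.42324 ≈ −¥794 trillion.

−¥794 trillion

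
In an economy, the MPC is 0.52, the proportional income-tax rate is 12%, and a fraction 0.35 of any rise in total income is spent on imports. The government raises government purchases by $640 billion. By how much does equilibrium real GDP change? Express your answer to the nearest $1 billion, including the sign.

+$717 billion

Expenditure multiplier = 1/(1 − c(1−t) + m) = 1/(1 − 0.52×0.88 + 0.35) = 1/0.8924 ≈ 1.121.
ΔY = k × ΔG = (+$640 billion) / 0.8924 ≈ +$717 billion.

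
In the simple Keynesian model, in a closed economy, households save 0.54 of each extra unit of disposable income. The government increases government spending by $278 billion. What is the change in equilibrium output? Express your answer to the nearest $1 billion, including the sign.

MPC = 1 − MPS = 1 − 0.54 = 0.46.
Expenditure multiplier = 1/(1 − MPC) = 1/(1 − 0.46) = 1/0.54 ≈ 1.852.
ΔY = k × ΔG = (+$278 billion) / 0.54 ≈ +$515 billion.

+$515 billion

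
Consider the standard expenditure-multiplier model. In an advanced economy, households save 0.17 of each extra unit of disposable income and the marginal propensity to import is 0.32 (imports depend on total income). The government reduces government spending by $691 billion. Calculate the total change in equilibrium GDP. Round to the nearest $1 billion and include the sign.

MPC = 1 − MPS = 1 − 0.17 = 0.83.
Expenditure multiplier = 1/(1 − c + m) = 1/(1 − 0.83 + 0.32) = 1/0.49 ≈ 2.041.
ΔY = k × ΔG = (−$691 billion) / 0.49 ≈ −$1,410 billion.

−$1,410 billion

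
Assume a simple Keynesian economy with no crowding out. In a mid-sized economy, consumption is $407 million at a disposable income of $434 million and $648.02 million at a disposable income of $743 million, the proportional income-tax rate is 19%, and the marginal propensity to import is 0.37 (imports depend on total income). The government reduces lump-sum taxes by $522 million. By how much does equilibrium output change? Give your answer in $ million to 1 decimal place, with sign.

+$551.6 million

MPC = ΔC/ΔYd = (648.02 − 407)/(743 − 434) = 241.02/309 = 0.78.
A lump-sum tax change of −$522 million shifts disposable income by +$522 million; first-round consumption changes by −c × ΔT = −0.78 × (−$522 million) = +$407.16 million.
Expenditure multiplier = 1/(1 − c(1−t) + m) = 1/(1 − 0.78×0.81 + 0.37) = 1/0.7382 ≈ 1.355.
The tax multiplier is −c × k ≈ −1.057, so ΔY = k × (−c·ΔT) = (+$407.16 million) / 0.7382 ≈ +$551.6 million.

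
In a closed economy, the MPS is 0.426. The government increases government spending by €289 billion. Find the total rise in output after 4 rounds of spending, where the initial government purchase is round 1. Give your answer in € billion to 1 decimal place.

€604.8 billion

MPC = 1 − MPS = 1 − 0.426 = 0.574.
Round 1 adds ΔG = €289 billion; each later round is MPC = 0.574 times the previous.
After 4 rounds: 289 + 165.886 + 95.218564 + 54.655455736 = ΔG·(1 − c^4)/(1 − c) = 289 × (1 − 0.108554434576)/0.426 ≈ €604.8 billion.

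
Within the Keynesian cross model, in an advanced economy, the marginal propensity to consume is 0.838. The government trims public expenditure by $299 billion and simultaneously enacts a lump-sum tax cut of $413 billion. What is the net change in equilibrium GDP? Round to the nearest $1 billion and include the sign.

+$291 billion

Expenditure multiplier = 1/(1 − MPC) = 1/(1 − 0.838) = 1/0.162 ≈ 6.173.
ΔG contributes k·ΔG = (−$299 billion) / 0.162 ≈ −$1,845.7 billion.
ΔT of −$413 billion changes first-round spending by −c·ΔT = +$346.094 billion, contributing k·(−c·ΔT) = (+$346.094 billion) / 0.162 ≈ +$2,136.4 billion.
Net ΔY = k(ΔG − c·ΔT) = (+$47.094 billion) / 0.162 ≈ +$291 billion.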